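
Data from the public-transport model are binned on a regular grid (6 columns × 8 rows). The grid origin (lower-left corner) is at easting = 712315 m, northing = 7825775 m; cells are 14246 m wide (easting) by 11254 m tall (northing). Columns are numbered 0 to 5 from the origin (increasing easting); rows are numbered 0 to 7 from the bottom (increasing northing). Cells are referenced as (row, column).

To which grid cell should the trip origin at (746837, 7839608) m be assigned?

(1, 2)

Column index: ⌊(746837 − 712315) / 14246⌋ = ⌊2.423⌋ = 2
Row offset from origin: ⌊(7839608 − 7825775) / 11254⌋ = ⌊1.229⌋ = 1 → row 1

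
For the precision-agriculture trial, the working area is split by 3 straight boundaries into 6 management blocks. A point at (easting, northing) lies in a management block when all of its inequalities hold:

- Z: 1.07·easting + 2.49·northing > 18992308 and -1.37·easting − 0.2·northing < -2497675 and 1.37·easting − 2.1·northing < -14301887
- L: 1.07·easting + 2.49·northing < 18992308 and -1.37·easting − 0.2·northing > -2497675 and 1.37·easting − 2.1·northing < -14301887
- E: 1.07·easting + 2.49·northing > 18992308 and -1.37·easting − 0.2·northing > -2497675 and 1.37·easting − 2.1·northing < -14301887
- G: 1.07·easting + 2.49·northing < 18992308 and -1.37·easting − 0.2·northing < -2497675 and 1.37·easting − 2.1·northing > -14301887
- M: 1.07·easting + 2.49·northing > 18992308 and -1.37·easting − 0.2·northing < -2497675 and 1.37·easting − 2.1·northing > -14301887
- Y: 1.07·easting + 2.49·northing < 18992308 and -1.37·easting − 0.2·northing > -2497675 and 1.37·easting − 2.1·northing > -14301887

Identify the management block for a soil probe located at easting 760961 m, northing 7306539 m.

1.07·760961 + 2.49·7306539 = 19007510.380, which is > 18992308
-1.37·760961 − 0.2·7306539 = -2503824.370, which is < -2497675
1.37·760961 − 2.1·7306539 = -14301215.330, which is > -14301887
This sign pattern matches M.

M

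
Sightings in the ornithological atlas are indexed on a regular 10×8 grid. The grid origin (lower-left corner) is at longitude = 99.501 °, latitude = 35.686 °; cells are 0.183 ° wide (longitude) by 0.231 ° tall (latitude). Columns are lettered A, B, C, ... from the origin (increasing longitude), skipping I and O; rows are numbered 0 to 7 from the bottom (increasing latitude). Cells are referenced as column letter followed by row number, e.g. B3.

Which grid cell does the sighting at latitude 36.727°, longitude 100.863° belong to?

H4

Column index: ⌊(100.863 − 99.501) / 0.183⌋ = ⌊7.443⌋ = 7 → column H
Row offset from origin: ⌊(36.727 − 35.686) / 0.231⌋ = ⌊4.506⌋ = 4 → row 4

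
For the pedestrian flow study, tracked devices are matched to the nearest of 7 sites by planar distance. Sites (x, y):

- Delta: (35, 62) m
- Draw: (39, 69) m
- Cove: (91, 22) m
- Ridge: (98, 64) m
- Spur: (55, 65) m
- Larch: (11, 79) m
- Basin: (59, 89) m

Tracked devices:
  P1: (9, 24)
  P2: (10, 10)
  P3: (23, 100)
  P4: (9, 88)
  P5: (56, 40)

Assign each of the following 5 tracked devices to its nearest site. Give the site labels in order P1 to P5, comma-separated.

P1 → Delta (d²=2120.00)
P2 → Delta (d²=3329.00)
P3 → Larch (d²=585.00)
P4 → Larch (d²=85.00)
P5 → Spur (d²=626.00)

Delta, Delta, Larch, Larch, Spur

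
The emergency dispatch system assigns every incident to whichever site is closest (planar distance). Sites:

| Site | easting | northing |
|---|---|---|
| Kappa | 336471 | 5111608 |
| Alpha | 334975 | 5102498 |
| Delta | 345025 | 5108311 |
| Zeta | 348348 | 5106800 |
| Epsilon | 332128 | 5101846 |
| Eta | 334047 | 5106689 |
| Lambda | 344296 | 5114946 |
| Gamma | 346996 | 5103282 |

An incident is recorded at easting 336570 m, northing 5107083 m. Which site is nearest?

Squared distances to each site:
Kappa: 20485426.000; Alpha: 23566250.000; Delta: 72995009.000; Zeta: 138801373.000; Epsilon: 47157533.000; Eta: 6520765.000; Lambda: 121517845.000; Gamma: 123149077.000.
Minimum at Eta.

Eta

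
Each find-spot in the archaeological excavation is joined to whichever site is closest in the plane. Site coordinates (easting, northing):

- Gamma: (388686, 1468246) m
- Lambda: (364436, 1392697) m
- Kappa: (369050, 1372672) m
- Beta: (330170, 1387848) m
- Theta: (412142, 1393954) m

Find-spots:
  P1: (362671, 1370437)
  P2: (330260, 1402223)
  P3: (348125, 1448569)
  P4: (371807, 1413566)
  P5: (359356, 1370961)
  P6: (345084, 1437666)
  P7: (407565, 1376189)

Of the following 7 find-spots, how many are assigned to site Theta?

1

P1 → Kappa
P2 → Beta
P3 → Gamma
P4 → Lambda
P5 → Kappa
P6 → Lambda
P7 → Theta
1 of the 7 goes to Theta.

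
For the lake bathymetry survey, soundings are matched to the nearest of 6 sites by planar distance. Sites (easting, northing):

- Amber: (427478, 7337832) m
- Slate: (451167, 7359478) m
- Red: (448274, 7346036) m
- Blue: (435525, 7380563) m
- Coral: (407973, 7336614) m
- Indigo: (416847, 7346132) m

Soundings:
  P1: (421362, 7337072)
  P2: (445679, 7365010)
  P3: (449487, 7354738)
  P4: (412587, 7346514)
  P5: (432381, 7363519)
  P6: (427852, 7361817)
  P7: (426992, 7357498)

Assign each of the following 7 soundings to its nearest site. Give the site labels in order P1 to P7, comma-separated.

P1 → Amber (d²=37983056.00)
P2 → Slate (d²=60721168.00)
P3 → Slate (d²=25290000.00)
P4 → Indigo (d²=18293524.00)
P5 → Blue (d²=300382672.00)
P6 → Indigo (d²=367129250.00)
P7 → Indigo (d²=232106981.00)

Amber, Slate, Slate, Indigo, Blue, Indigo, Indigo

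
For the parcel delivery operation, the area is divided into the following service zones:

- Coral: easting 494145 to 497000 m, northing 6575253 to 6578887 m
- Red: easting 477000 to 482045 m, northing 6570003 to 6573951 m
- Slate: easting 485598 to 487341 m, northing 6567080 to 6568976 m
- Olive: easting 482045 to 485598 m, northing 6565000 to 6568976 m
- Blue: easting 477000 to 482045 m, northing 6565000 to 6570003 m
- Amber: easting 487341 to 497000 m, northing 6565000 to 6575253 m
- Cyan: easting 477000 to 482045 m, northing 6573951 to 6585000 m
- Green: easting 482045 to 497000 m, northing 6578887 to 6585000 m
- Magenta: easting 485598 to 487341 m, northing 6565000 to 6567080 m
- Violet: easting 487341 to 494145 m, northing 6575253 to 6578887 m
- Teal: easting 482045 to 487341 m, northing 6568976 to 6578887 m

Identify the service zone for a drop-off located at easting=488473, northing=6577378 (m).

The point has easting = 488473 and northing = 6577378.
Only Violet satisfies 487341 ≤ easting ≤ 494145 and 6575253 ≤ northing ≤ 6578887.

Violet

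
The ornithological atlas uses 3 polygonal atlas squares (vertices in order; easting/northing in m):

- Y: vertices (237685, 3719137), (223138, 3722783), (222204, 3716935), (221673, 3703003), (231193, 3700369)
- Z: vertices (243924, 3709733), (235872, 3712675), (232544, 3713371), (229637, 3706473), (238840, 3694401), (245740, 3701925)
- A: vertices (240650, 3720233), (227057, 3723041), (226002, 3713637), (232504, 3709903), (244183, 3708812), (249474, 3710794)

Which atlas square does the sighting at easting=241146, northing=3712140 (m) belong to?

A

Cast a ray rightward from (241146, 3712140). For each polygon, the edges (by vertex number in listed order) whose endpoints lie on opposite sides of northing = 3712140, where each meets that height, and whether that is right or left of the point:
Y: 3–4 at easting≈222021.2 (left), 5–1 at easting≈235264.7 (left) → 0 crossings.
Z: 1–2 at easting≈237336.2 (left), 3–4 at easting≈232025.2 (left) → 0 crossings.
A: 3–4 at easting≈228608.7 (left), 6–1 at easting≈248215.7 (right) → 1 crossing.
Only A has an odd count, so the point is inside A.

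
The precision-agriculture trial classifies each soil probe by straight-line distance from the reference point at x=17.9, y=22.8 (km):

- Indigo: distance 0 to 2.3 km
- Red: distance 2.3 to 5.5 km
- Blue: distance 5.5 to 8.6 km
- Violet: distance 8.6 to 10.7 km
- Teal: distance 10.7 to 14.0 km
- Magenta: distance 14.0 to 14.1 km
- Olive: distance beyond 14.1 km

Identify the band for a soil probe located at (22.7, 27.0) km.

Blue

Distance = √((22.7−17.9)² + (27.0−22.8)²) = √(23.040 + 17.640) = 6.378 km.
5.5 ≤ 6.378 < 8.6 → Blue.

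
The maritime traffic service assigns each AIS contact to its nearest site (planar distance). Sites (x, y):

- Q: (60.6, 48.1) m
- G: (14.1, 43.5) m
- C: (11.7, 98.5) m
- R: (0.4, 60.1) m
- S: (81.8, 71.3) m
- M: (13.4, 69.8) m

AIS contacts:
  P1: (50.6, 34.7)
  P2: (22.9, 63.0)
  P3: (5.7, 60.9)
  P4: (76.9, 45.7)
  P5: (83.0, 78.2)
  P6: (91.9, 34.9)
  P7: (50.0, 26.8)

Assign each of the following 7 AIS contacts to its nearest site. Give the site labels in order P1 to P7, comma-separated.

Q, M, R, Q, S, Q, Q

P1 → Q (d²=279.56)
P2 → M (d²=136.49)
P3 → R (d²=28.73)
P4 → Q (d²=271.45)
P5 → S (d²=49.05)
P6 → Q (d²=1153.93)
P7 → Q (d²=566.05)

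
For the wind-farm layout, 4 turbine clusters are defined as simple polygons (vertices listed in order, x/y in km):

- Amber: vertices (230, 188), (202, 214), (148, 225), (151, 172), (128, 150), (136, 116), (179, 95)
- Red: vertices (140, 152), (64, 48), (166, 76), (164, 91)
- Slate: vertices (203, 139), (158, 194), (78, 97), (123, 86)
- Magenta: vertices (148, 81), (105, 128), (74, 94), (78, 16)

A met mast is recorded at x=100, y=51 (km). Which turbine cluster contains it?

Cast a ray rightward from (100, 51). For each polygon, the edges (by vertex number in listed order) whose endpoints lie on opposite sides of y = 51, where each meets that height, and whether that is right or left of the point:
Amber: no edge straddles that height → 0 crossings.
Red: 1–2 at x≈66.2 (left), 2–3 at x≈74.9 (left) → 0 crossings.
Slate: no edge straddles that height → 0 crossings.
Magenta: 3–4 at x≈76.2 (left), 4–1 at x≈115.7 (right) → 1 crossing.
Only Magenta has an odd count, so the point is inside Magenta.

Magenta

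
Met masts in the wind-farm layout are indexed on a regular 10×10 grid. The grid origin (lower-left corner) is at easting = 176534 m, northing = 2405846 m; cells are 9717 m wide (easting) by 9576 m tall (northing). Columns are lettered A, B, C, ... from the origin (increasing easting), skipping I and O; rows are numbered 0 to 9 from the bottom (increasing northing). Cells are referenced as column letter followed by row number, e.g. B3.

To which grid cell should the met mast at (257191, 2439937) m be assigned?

J3

Column index: ⌊(257191 − 176534) / 9717⌋ = ⌊8.301⌋ = 8 → column J
Row offset from origin: ⌊(2439937 − 2405846) / 9576⌋ = ⌊3.560⌋ = 3 → row 3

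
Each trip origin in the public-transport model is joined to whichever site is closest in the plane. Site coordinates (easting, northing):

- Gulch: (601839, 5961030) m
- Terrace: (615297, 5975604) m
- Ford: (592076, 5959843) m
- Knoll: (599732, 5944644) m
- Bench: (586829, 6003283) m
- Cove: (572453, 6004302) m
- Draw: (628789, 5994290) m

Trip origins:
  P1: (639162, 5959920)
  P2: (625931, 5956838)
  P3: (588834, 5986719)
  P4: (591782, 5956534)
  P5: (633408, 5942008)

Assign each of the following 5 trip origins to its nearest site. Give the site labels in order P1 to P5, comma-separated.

Terrace, Terrace, Bench, Ford, Knoll

P1 → Terrace (d²=815526081.00)
P2 → Terrace (d²=465244712.00)
P3 → Bench (d²=278386121.00)
P4 → Ford (d²=11035917.00)
P5 → Knoll (d²=1141021472.00)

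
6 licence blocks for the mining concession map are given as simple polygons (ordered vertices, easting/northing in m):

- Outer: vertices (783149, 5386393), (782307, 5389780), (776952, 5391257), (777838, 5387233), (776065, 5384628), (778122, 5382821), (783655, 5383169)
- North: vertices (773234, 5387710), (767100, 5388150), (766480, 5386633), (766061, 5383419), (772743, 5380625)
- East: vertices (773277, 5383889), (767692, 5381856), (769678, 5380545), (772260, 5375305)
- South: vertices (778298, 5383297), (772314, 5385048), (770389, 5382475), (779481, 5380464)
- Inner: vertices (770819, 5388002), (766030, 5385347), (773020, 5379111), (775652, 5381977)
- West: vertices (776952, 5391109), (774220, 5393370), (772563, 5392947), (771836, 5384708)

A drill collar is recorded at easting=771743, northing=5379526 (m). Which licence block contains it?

Cast a ray rightward from (771743, 5379526). For each polygon, the edges (by vertex number in listed order) whose endpoints lie on opposite sides of northing = 5379526, where each meets that height, and whether that is right or left of the point:
Outer: no edge straddles that height → 0 crossings.
North: no edge straddles that height → 0 crossings.
East: 3–4 at easting≈770180.1 (left), 4–1 at easting≈772760.1 (right) → 1 crossing.
South: no edge straddles that height → 0 crossings.
Inner: 2–3 at easting≈772554.8 (right), 3–4 at easting≈773401.1 (right) → 2 crossings.
West: no edge straddles that height → 0 crossings.
Only East has an odd count, so the point is inside East.

East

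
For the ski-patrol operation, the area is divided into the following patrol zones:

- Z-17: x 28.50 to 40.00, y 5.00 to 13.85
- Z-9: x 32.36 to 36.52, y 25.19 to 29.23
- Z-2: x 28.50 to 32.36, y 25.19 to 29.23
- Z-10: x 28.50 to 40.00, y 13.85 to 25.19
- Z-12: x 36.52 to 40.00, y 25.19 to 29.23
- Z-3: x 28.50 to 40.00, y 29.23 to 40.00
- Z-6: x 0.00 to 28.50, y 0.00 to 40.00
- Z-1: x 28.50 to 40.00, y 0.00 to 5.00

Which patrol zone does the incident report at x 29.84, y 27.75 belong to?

The point has x = 29.84 and y = 27.75.
Only Z-2 satisfies 28.50 ≤ x ≤ 32.36 and 25.19 ≤ y ≤ 29.23.

Z-2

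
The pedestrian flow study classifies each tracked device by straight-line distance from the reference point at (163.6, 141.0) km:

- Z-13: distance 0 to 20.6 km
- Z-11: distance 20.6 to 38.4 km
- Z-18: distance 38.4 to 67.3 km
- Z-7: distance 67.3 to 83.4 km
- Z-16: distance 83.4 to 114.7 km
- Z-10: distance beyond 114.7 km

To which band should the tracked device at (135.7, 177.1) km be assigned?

Z-18

Distance = √((135.7−163.6)² + (177.1−141.0)²) = √(778.410 + 1303.210) = 45.625 km.
38.4 ≤ 45.625 < 67.3 → Z-18.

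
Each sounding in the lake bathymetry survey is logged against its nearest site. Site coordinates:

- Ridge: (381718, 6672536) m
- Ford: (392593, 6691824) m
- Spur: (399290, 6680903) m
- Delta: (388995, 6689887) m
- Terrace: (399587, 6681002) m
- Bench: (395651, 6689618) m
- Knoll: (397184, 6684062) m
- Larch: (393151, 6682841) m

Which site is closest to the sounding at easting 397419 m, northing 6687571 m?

Squared distances to each site:
Ridge: 472572626.000; Ford: 41378285.000; Spur: 47962865.000; Delta: 76327632.000; Terrace: 47851985.000; Bench: 7316033.000; Knoll: 12368306.000; Larch: 40588724.000.
Minimum at Bench.

Bench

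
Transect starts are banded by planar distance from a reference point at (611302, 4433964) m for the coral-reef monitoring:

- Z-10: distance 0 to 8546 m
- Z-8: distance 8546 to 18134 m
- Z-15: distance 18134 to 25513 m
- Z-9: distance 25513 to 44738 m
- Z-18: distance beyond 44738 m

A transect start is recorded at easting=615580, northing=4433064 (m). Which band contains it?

Distance = √((615580−611302)² + (4433064−4433964)²) = √(18301284.000 + 810000.000) = 4371.645 m.
0 ≤ 4371.645 < 8546 → Z-10.

Z-10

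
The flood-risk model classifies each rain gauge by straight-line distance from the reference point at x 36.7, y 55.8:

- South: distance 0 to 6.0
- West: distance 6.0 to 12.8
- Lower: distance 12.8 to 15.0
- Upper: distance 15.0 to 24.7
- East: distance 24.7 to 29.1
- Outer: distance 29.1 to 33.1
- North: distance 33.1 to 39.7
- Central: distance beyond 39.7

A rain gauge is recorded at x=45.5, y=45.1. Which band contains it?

Distance = √((45.5−36.7)² + (45.1−55.8)²) = √(77.440 + 114.490) = 13.854.
12.8 ≤ 13.854 < 15.0 → Lower.

Lower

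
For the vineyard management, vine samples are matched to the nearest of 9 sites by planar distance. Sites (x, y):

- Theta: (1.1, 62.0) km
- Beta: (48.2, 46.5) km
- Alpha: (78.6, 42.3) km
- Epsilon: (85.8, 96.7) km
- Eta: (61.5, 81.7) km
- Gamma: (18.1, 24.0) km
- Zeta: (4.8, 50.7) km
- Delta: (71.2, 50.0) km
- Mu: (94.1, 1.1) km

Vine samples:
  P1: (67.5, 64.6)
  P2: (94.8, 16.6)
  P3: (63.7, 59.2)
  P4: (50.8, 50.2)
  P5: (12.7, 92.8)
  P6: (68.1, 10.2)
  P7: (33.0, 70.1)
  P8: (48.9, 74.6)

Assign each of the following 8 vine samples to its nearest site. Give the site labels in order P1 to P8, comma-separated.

P1 → Delta (d²=226.85)
P2 → Mu (d²=240.74)
P3 → Delta (d²=140.89)
P4 → Beta (d²=20.45)
P5 → Theta (d²=1083.20)
P6 → Mu (d²=758.81)
P7 → Beta (d²=788.00)
P8 → Eta (d²=209.17)

Delta, Mu, Delta, Beta, Theta, Mu, Beta, Eta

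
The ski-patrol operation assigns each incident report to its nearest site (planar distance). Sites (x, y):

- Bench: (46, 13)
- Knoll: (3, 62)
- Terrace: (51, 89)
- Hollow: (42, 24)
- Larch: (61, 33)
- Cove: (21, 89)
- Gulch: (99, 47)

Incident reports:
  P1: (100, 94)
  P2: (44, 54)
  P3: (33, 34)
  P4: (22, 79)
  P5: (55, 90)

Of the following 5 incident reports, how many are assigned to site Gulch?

1

P1 → Gulch
P2 → Larch
P3 → Hollow
P4 → Cove
P5 → Terrace
1 of the 5 goes to Gulch.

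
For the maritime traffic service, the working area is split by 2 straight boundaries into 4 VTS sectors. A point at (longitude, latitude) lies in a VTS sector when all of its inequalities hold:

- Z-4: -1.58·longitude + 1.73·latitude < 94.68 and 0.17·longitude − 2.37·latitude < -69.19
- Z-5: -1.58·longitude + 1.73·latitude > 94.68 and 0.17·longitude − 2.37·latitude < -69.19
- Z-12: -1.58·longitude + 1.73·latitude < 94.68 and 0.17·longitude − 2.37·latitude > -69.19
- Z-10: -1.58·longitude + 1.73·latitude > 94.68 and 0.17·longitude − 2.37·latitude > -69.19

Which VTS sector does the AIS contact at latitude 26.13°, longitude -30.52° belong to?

Z-12

-1.58·-30.52 + 1.73·26.13 = 93.427, which is < 94.68
0.17·-30.52 − 2.37·26.13 = -67.117, which is > -69.19
This sign pattern matches Z-12.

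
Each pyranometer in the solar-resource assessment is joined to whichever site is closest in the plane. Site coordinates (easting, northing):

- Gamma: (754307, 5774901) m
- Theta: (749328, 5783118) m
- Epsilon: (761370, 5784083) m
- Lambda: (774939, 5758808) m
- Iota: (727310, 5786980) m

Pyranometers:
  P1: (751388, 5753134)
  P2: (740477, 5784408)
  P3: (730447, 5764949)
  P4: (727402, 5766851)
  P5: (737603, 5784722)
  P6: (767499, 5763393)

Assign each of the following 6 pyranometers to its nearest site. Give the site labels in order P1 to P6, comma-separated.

Gamma, Theta, Iota, Iota, Iota, Lambda

P1 → Gamma (d²=482322850.00)
P2 → Theta (d²=80004301.00)
P3 → Iota (d²=495205730.00)
P4 → Iota (d²=405185105.00)
P5 → Iota (d²=111044413.00)
P6 → Lambda (d²=76375825.00)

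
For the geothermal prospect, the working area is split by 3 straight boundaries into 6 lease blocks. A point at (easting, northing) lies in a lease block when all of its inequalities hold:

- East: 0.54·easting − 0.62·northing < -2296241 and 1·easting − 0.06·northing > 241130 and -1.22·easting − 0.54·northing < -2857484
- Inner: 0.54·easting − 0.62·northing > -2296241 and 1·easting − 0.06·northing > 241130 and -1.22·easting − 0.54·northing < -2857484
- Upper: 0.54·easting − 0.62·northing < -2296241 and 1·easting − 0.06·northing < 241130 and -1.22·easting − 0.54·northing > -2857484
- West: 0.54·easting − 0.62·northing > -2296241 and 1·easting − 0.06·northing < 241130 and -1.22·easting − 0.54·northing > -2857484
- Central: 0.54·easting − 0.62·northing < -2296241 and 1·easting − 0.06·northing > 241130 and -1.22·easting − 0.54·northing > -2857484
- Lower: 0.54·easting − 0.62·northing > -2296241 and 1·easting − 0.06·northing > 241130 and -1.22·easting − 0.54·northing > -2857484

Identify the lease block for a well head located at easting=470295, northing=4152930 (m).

0.54·470295 − 0.62·4152930 = -2320857.300, which is < -2296241
1·470295 − 0.06·4152930 = 221119.200, which is < 241130
-1.22·470295 − 0.54·4152930 = -2816342.100, which is > -2857484
This sign pattern matches Upper.

Upper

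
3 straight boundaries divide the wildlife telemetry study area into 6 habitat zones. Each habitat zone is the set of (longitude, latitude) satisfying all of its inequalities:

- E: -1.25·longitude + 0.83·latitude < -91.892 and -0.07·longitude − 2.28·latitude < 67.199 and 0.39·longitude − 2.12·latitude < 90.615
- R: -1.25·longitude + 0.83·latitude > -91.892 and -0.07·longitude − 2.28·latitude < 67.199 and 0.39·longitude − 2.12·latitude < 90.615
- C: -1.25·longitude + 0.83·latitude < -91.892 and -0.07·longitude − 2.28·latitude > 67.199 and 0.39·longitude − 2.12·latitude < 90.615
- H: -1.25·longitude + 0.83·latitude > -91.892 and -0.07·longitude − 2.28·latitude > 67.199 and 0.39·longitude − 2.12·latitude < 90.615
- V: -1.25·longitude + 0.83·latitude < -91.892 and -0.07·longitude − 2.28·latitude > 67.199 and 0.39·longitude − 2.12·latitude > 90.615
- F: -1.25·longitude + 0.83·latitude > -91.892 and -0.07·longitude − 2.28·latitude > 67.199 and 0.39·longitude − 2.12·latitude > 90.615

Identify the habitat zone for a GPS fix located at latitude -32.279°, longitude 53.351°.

C

-1.25·53.351 + 0.83·-32.279 = -93.480, which is < -91.892
-0.07·53.351 − 2.28·-32.279 = 69.862, which is > 67.199
0.39·53.351 − 2.12·-32.279 = 89.238, which is < 90.615
This sign pattern matches C.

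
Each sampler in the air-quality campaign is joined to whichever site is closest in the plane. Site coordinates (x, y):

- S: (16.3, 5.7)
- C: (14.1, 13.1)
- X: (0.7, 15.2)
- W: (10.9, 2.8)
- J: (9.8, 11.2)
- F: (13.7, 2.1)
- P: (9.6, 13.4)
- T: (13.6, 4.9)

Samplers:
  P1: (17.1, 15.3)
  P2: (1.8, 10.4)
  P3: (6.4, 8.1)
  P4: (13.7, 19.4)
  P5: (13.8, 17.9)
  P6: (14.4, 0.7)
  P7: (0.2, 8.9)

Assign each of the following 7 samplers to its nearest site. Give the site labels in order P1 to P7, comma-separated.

C, X, J, C, C, F, X

P1 → C (d²=13.84)
P2 → X (d²=24.25)
P3 → J (d²=21.17)
P4 → C (d²=39.85)
P5 → C (d²=23.13)
P6 → F (d²=2.45)
P7 → X (d²=39.94)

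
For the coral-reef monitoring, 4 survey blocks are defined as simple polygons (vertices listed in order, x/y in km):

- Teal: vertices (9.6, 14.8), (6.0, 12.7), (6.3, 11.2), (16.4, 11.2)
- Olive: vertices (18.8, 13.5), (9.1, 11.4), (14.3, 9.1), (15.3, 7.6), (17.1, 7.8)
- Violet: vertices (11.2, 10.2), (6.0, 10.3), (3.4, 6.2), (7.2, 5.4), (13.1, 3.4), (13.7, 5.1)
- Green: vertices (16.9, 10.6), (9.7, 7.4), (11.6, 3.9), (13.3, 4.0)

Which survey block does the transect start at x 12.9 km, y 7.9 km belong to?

Cast a ray rightward from (12.9, 7.9). For each polygon, the edges (by vertex number in listed order) whose endpoints lie on opposite sides of y = 7.9, where each meets that height, and whether that is right or left of the point:
Teal: no edge straddles that height → 0 crossings.
Olive: 3–4 at x≈15.10 (right), 5–1 at x≈17.13 (right) → 2 crossings.
Violet: 2–3 at x≈4.48 (left), 6–1 at x≈12.33 (left) → 0 crossings.
Green: 1–2 at x≈10.82 (left), 4–1 at x≈15.43 (right) → 1 crossing.
Only Green has an odd count, so the point is inside Green.

Green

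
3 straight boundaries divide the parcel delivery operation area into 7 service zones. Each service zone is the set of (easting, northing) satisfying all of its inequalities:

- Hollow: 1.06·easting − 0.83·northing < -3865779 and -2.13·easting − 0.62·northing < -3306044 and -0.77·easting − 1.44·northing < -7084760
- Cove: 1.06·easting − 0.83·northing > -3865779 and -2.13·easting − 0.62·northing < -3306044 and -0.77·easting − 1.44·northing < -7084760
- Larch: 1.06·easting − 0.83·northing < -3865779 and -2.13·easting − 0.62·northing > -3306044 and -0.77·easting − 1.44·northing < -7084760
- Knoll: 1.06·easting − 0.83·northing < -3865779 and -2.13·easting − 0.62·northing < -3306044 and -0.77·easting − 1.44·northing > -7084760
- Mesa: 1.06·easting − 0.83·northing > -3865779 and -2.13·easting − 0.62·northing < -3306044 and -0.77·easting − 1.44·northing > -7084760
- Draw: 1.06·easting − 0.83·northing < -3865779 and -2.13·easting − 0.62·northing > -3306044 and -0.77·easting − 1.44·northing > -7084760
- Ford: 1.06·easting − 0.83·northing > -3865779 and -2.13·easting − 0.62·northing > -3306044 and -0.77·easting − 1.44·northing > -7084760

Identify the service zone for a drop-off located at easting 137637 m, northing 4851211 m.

1.06·137637 − 0.83·4851211 = -3880609.910, which is < -3865779
-2.13·137637 − 0.62·4851211 = -3300917.630, which is > -3306044
-0.77·137637 − 1.44·4851211 = -7091724.330, which is < -7084760
This sign pattern matches Larch.

Larch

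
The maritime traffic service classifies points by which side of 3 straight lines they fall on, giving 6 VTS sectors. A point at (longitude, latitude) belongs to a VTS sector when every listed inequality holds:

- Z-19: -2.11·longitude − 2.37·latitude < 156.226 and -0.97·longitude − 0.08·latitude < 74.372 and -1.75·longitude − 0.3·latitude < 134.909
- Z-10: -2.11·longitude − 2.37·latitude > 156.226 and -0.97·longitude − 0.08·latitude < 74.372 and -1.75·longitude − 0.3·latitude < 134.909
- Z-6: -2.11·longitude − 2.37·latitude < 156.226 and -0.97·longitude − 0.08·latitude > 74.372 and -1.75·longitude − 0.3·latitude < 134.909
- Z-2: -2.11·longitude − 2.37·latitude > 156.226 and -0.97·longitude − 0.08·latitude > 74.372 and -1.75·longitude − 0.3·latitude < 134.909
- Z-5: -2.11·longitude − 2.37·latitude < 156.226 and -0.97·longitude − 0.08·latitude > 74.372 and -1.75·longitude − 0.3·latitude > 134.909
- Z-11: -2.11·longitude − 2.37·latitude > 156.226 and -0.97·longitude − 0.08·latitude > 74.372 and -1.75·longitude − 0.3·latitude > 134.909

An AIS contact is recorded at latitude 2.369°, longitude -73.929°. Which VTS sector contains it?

-2.11·-73.929 − 2.37·2.369 = 150.376, which is < 156.226
-0.97·-73.929 − 0.08·2.369 = 71.522, which is < 74.372
-1.75·-73.929 − 0.3·2.369 = 128.665, which is < 134.909
This sign pattern matches Z-19.

Z-19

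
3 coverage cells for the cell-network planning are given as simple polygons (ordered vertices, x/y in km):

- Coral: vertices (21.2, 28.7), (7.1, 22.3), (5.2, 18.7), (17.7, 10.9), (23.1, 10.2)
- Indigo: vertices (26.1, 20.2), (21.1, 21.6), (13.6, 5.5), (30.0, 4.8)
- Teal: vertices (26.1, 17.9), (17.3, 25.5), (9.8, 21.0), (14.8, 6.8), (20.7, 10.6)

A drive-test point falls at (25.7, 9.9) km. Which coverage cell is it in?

Cast a ray rightward from (25.7, 9.9). For each polygon, the edges (by vertex number in listed order) whose endpoints lie on opposite sides of y = 9.9, where each meets that height, and whether that is right or left of the point:
Coral: no edge straddles that height → 0 crossings.
Indigo: 2–3 at x≈15.65 (left), 4–1 at x≈28.71 (right) → 1 crossing.
Teal: 3–4 at x≈13.71 (left), 4–5 at x≈19.61 (left) → 0 crossings.
Only Indigo has an odd count, so the point is inside Indigo.

Indigo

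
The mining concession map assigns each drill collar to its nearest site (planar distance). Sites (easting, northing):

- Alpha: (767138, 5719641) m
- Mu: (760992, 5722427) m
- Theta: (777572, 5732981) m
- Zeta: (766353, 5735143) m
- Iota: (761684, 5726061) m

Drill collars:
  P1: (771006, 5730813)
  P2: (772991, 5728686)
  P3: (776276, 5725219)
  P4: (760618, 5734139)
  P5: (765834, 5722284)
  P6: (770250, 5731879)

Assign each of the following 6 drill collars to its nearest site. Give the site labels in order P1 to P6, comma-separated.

P1 → Zeta (d²=40399309.00)
P2 → Theta (d²=39432586.00)
P3 → Theta (d²=61928260.00)
P4 → Zeta (d²=33898241.00)
P5 → Alpha (d²=8685865.00)
P6 → Zeta (d²=25840305.00)

Zeta, Theta, Theta, Zeta, Alpha, Zeta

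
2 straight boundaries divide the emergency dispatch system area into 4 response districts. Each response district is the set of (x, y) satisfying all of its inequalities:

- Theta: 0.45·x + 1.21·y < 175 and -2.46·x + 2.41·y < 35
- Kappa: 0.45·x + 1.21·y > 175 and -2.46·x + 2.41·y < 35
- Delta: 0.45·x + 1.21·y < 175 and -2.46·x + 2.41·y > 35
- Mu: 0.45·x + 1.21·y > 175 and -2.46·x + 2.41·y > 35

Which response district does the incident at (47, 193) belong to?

Mu

0.45·47 + 1.21·193 = 254.680, which is > 175
-2.46·47 + 2.41·193 = 349.510, which is > 35
This sign pattern matches Mu.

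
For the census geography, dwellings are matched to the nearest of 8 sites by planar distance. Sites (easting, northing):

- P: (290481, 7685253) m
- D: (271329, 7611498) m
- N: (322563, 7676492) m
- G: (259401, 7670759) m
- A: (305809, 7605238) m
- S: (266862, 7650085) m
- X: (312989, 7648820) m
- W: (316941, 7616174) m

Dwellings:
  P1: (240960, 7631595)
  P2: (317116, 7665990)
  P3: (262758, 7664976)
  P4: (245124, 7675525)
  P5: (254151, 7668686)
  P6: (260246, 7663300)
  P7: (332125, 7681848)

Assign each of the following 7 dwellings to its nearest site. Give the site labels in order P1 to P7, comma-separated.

P1 → S (d²=1012793704.00)
P2 → N (d²=139961813.00)
P3 → G (d²=44712538.00)
P4 → G (d²=226547485.00)
P5 → G (d²=31859829.00)
P6 → G (d²=56350706.00)
P7 → N (d²=120118580.00)

S, N, G, G, G, G, N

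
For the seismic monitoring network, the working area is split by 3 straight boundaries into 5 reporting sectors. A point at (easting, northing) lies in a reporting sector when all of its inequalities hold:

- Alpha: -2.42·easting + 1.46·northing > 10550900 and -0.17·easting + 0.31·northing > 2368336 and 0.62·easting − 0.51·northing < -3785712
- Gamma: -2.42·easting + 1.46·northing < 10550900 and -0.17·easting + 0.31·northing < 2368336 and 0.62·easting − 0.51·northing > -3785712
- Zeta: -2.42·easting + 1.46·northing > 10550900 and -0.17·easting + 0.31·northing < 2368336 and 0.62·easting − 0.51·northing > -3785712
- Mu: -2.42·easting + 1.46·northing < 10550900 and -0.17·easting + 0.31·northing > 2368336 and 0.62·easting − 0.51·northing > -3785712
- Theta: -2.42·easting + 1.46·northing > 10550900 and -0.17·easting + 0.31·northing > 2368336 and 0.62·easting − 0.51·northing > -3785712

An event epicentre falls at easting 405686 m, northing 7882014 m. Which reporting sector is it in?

Mu

-2.42·405686 + 1.46·7882014 = 10525980.320, which is < 10550900
-0.17·405686 + 0.31·7882014 = 2374457.720, which is > 2368336
0.62·405686 − 0.51·7882014 = -3768301.820, which is > -3785712
This sign pattern matches Mu.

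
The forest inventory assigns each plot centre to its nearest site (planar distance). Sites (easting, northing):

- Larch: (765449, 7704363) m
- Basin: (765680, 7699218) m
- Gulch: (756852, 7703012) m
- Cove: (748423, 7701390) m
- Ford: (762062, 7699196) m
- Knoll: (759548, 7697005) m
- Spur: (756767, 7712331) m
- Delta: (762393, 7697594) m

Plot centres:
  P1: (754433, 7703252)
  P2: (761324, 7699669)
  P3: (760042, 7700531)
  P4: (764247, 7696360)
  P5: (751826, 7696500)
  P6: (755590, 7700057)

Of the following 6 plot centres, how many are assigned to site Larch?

0

P1 → Gulch
P2 → Ford
P3 → Ford
P4 → Delta
P5 → Cove
P6 → Gulch
0 of the 6 go to Larch.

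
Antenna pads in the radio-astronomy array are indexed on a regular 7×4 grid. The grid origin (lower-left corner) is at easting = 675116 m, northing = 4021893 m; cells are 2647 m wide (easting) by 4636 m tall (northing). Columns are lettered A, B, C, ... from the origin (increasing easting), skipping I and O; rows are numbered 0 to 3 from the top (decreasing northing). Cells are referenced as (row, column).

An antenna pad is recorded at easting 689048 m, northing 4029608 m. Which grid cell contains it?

(2, F)

Column index: ⌊(689048 − 675116) / 2647⌋ = ⌊5.263⌋ = 5 → column F
Row offset from origin: ⌊(4029608 − 4021893) / 4636⌋ = ⌊1.664⌋ = 1 → row 2 (counted from top)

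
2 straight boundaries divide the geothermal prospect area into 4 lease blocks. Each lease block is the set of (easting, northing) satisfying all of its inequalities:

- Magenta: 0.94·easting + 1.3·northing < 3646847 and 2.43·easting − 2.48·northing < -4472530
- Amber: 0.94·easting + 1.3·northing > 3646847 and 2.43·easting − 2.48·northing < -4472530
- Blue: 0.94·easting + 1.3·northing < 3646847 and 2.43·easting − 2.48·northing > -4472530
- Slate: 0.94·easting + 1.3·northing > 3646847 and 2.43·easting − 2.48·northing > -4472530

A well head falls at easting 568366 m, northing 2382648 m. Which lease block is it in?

0.94·568366 + 1.3·2382648 = 3631706.440, which is < 3646847
2.43·568366 − 2.48·2382648 = -4527837.660, which is < -4472530
This sign pattern matches Magenta.

Magenta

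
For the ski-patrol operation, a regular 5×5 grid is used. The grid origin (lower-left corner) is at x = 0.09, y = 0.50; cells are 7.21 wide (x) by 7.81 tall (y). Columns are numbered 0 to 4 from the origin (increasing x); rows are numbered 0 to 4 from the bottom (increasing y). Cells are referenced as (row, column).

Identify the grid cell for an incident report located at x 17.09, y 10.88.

(1, 2)

Column index: ⌊(17.09 − 0.09) / 7.21⌋ = ⌊2.358⌋ = 2
Row offset from origin: ⌊(10.88 − 0.50) / 7.81⌋ = ⌊1.329⌋ = 1 → row 1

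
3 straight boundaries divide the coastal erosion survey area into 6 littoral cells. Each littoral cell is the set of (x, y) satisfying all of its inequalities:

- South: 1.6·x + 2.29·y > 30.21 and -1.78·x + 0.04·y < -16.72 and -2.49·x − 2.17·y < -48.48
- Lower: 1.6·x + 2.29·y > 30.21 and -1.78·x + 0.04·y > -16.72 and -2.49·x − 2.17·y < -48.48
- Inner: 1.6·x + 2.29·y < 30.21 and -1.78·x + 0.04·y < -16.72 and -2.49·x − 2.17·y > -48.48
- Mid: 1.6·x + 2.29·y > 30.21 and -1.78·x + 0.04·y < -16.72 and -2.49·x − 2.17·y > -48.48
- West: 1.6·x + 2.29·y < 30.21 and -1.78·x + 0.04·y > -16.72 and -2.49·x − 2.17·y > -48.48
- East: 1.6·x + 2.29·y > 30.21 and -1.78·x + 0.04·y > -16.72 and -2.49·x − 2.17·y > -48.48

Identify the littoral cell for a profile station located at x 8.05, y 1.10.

West

1.6·8.05 + 2.29·1.10 = 15.399, which is < 30.21
-1.78·8.05 + 0.04·1.10 = -14.285, which is > -16.72
-2.49·8.05 − 2.17·1.10 = -22.432, which is > -48.48
This sign pattern matches West.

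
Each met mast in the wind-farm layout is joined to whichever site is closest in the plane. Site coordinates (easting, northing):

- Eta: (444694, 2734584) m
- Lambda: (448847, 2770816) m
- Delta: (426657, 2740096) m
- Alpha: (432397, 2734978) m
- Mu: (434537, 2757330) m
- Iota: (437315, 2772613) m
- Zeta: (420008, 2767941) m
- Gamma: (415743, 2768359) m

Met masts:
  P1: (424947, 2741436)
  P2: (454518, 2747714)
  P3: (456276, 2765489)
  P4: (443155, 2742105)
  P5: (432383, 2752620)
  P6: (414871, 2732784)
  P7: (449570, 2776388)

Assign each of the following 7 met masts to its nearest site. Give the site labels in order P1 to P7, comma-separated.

Delta, Eta, Lambda, Eta, Mu, Delta, Lambda

P1 → Delta (d²=4719700.00)
P2 → Eta (d²=268907876.00)
P3 → Lambda (d²=83566970.00)
P4 → Eta (d²=58933962.00)
P5 → Mu (d²=26823816.00)
P6 → Delta (d²=192375140.00)
P7 → Lambda (d²=31569913.00)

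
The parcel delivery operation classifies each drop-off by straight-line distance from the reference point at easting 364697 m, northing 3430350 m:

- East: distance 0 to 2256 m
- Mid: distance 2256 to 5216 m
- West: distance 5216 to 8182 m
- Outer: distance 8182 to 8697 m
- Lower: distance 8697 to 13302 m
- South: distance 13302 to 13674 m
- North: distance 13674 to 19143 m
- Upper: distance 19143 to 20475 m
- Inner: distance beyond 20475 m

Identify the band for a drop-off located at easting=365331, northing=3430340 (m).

East

Distance = √((365331−364697)² + (3430340−3430350)²) = √(401956.000 + 100.000) = 634.079 m.
0 ≤ 634.079 < 2256 → East.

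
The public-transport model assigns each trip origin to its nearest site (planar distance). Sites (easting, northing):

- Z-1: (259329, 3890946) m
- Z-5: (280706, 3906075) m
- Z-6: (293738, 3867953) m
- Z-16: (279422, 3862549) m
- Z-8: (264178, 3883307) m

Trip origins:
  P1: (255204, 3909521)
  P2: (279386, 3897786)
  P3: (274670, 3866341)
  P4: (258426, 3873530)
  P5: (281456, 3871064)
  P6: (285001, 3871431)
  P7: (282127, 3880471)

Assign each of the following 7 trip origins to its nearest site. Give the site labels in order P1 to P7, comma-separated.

P1 → Z-1 (d²=362046250.00)
P2 → Z-5 (d²=70449921.00)
P3 → Z-16 (d²=36960768.00)
P4 → Z-8 (d²=128675233.00)
P5 → Z-16 (d²=76642381.00)
P6 → Z-6 (d²=88431653.00)
P7 → Z-6 (d²=291515645.00)

Z-1, Z-5, Z-16, Z-8, Z-16, Z-6, Z-6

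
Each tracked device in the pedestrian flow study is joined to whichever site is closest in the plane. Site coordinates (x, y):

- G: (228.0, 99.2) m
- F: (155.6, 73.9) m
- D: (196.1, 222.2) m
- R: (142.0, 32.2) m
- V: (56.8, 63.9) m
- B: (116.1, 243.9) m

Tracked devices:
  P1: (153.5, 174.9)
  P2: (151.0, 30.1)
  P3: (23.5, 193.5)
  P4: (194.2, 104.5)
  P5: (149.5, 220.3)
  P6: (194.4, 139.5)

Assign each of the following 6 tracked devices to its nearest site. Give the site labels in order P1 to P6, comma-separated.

D, R, B, G, B, G

P1 → D (d²=4052.05)
P2 → R (d²=85.41)
P3 → B (d²=11114.92)
P4 → G (d²=1170.53)
P5 → B (d²=1672.52)
P6 → G (d²=2753.05)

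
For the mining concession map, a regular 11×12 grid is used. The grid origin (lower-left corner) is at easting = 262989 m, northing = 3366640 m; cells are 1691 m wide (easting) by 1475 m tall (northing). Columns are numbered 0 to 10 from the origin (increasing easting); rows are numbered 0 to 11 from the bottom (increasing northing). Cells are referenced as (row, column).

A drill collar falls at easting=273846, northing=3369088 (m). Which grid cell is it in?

Column index: ⌊(273846 − 262989) / 1691⌋ = ⌊6.420⌋ = 6
Row offset from origin: ⌊(3369088 − 3366640) / 1475⌋ = ⌊1.660⌋ = 1 → row 1

(1, 6)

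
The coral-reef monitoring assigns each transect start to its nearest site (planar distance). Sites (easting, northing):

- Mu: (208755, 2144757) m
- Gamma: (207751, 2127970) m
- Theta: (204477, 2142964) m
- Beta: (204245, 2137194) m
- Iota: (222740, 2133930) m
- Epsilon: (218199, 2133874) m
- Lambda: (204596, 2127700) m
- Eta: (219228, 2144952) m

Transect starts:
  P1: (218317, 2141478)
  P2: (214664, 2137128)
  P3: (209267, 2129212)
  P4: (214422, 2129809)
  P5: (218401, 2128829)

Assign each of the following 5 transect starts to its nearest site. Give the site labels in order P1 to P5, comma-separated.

Eta, Epsilon, Gamma, Epsilon, Epsilon

P1 → Eta (d²=12898597.00)
P2 → Epsilon (d²=23084741.00)
P3 → Gamma (d²=3840820.00)
P4 → Epsilon (d²=30789954.00)
P5 → Epsilon (d²=25492829.00)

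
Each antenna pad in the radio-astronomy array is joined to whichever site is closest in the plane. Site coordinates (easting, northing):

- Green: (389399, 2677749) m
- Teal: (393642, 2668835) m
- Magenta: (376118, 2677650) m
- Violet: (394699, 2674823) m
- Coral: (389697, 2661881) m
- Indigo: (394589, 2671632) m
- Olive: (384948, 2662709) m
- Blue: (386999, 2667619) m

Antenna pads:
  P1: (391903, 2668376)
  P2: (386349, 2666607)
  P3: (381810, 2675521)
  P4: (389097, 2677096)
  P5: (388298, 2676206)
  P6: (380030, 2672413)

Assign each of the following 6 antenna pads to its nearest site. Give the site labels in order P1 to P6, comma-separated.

Teal, Blue, Magenta, Green, Green, Magenta

P1 → Teal (d²=3234802.00)
P2 → Blue (d²=1446644.00)
P3 → Magenta (d²=36931505.00)
P4 → Green (d²=517613.00)
P5 → Green (d²=3593050.00)
P6 → Magenta (d²=42729913.00)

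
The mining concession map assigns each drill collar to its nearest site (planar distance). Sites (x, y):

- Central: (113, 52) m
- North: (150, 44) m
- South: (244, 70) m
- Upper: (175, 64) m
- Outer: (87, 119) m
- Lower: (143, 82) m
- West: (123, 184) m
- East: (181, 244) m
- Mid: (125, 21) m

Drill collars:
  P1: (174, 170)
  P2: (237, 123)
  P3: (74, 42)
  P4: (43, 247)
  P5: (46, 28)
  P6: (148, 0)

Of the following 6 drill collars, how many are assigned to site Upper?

0

P1 → West
P2 → South
P3 → Central
P4 → West
P5 → Central
P6 → Mid
0 of the 6 go to Upper.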